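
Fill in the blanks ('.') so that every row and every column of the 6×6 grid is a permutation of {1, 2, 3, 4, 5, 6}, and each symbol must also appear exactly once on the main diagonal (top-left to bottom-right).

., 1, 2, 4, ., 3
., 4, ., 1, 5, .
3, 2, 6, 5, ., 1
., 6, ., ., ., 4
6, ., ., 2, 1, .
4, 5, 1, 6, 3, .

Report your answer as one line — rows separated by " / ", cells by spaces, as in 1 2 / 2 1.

5 1 2 4 6 3 / 2 4 3 1 5 6 / 3 2 6 5 4 1 / 1 6 5 3 2 4 / 6 3 4 2 1 5 / 4 5 1 6 3 2

(r1,c1) = 5
(r1,c5) = 6
(r2,c1) = 2
(r2,c3) = 3
(r2,c6) = 6
(r3,c5) = 4
(r4,c1) = 1
(r4,c3) = 5
(r4,c4) = 3
(r4,c5) = 2
(r5,c2) = 3
(r5,c3) = 4
(r5,c6) = 5
(r6,c6) = 2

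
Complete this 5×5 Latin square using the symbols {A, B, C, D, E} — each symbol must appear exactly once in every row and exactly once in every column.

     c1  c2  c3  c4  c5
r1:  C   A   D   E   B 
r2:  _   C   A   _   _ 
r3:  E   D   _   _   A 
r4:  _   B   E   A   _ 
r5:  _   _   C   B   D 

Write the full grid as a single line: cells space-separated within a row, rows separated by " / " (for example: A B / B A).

row 2 has {A,C}; column 4 has {A,B,E} — only D is left for (r2,c4).
row 2 has {A,C,D}; column 5 has {A,B,D} — only E is left for (r2,c5).
row 3 has {A,D,E}; column 3 has {A,C,D,E} — only B is left for (r3,c3).
row 3 has {A,B,D,E}; column 4 has {A,B,D,E} — only C is left for (r3,c4).
row 4 has {A,B,E}; column 1 has {C,E} — only D is left for (r4,c1).
row 4 has {A,B,D,E}; column 5 has {A,B,D,E} — only C is left for (r4,c5).
row 5 has {B,C,D}; column 1 has {C,D,E} — only A is left for (r5,c1).
row 5 has {A,B,C,D}; column 2 has {A,B,C,D} — only E is left for (r5,c2).
row 2 has {A,C,D,E}; column 1 has {A,C,D,E} — only B is left for (r2,c1).

C A D E B / B C A D E / E D B C A / D B E A C / A E C B D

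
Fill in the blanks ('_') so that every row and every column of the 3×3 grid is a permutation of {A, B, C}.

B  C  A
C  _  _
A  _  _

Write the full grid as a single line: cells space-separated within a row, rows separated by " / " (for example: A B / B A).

B C A / C A B / A B C

(r2,c3) = B
(r3,c2) = B
(r3,c3) = C
(r2,c2) = A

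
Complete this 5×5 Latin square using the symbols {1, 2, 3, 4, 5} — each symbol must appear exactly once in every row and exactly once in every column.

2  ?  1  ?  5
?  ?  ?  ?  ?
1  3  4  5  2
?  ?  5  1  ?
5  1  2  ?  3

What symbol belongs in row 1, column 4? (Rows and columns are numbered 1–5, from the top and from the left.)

3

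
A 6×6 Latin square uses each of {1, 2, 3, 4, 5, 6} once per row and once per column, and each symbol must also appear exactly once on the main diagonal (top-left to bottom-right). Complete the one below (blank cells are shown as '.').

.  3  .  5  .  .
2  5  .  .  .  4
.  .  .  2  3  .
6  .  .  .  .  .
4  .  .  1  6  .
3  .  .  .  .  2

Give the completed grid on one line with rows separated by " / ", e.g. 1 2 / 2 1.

1 3 2 5 4 6 / 2 5 3 6 1 4 / 5 6 4 2 3 1 / 6 4 1 3 2 5 / 4 2 5 1 6 3 / 3 1 6 4 5 2

Cell (r1,c1): row 1 has {3,5}; column 1 has {2,3,4,6}; the diagonal has {2,5,6} → 1.
Cell (r1,c6): row 1 has {1,3,5}; column 6 has {2,4} → 6.
Cell (r2,c5): row 2 has {2,4,5}; column 5 has {3,6} → 1.
Cell (r3,c1): row 3 has {2,3}; column 1 has {1,2,3,4,6} → 5.
Cell (r3,c3): row 3 has {2,3,5}; column 3 is empty so far; the diagonal has {1,2,5,6} → 4.
Cell (r3,c6): row 3 has {2,3,4,5}; column 6 has {2,4,6} → 1.
Cell (r4,c4): row 4 has {6}; column 4 has {1,2,5}; the diagonal has {1,2,4,5,6} → 3.
Cell (r4,c6): row 4 has {3,6}; column 6 has {1,2,4,6} → 5.
Cell (r5,c2): row 5 has {1,4,6}; column 2 has {3,5} → 2.
Cell (r5,c6): row 5 has {1,2,4,6}; column 6 has {1,2,4,5,6} → 3.
Cell (r1,c3): row 1 has {1,3,5,6}; column 3 has {4} → 2.
Cell (r1,c5): row 1 has {1,2,3,5,6}; column 5 has {1,3,6} → 4.
Cell (r2,c4): row 2 has {1,2,4,5}; column 4 has {1,2,3,5} → 6.
Cell (r3,c2): row 3 has {1,2,3,4,5}; column 2 has {2,3,5} → 6.
Cell (r4,c3): row 4 has {3,5,6}; column 3 has {2,4} → 1.
Cell (r4,c5): row 4 has {1,3,5,6}; column 5 has {1,3,4,6} → 2.
Cell (r5,c3): row 5 has {1,2,3,4,6}; column 3 has {1,2,4} → 5.
Cell (r6,c3): row 6 has {2,3}; column 3 has {1,2,4,5} → 6.
Cell (r6,c4): row 6 has {2,3,6}; column 4 has {1,2,3,5,6} → 4.
Cell (r6,c5): row 6 has {2,3,4,6}; column 5 has {1,2,3,4,6} → 5.
Cell (r2,c3): row 2 has {1,2,4,5,6}; column 3 has {1,2,4,5,6} → 3.
Cell (r4,c2): row 4 has {1,2,3,5,6}; column 2 has {2,3,5,6} → 4.
Cell (r6,c2): row 6 has {2,3,4,5,6}; column 2 has {2,3,4,5,6} → 1.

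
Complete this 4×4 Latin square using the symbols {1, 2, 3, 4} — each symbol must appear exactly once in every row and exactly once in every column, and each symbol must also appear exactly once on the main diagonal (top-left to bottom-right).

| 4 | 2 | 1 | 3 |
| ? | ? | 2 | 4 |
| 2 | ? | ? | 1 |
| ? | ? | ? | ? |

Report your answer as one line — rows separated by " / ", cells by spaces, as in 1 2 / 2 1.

row 3 has {1,2}; column 3 has {1,2}; the diagonal has {4} — only 3 is left for (r3,c3).
row 4 is empty so far; column 3 has {1,2,3} — only 4 is left for (r4,c3).
row 4 has {4}; column 4 has {1,3,4}; the diagonal has {3,4} — only 2 is left for (r4,c4).
row 2 has {2,4}; column 2 has {2}; the diagonal has {2,3,4} — only 1 is left for (r2,c2).
row 3 has {1,2,3}; column 2 has {1,2} — only 4 is left for (r3,c2).
row 4 has {2,4}; column 2 has {1,2,4} — only 3 is left for (r4,c2).
row 2 has {1,2,4}; column 1 has {2,4} — only 3 is left for (r2,c1).
row 4 has {2,3,4}; column 1 has {2,3,4} — only 1 is left for (r4,c1).

4 2 1 3 / 3 1 2 4 / 2 4 3 1 / 1 3 4 2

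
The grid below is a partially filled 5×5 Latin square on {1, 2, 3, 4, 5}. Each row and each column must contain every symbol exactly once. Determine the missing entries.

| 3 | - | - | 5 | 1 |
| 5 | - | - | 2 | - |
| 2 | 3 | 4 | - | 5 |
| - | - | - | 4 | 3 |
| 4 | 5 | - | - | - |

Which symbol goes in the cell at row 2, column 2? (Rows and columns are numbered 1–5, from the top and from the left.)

1

(r1,c3) = 2
(r2,c5) = 4
(r3,c4) = 1
(r4,c1) = 1
(r4,c2) = 2
(r4,c3) = 5
(r5,c4) = 3
(r5,c5) = 2
(r1,c2) = 4
(r2,c2) = 1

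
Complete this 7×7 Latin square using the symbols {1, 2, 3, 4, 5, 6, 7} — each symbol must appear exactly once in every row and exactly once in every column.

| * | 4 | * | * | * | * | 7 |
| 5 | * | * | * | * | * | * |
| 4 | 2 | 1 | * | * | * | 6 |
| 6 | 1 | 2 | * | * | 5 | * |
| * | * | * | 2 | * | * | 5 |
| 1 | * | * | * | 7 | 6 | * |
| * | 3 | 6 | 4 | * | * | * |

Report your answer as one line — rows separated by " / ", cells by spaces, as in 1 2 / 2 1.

2 4 5 1 6 3 7 / 5 7 3 6 2 1 4 / 4 2 1 5 3 7 6 / 6 1 2 7 4 5 3 / 3 6 7 2 1 4 5 / 1 5 4 3 7 6 2 / 7 3 6 4 5 2 1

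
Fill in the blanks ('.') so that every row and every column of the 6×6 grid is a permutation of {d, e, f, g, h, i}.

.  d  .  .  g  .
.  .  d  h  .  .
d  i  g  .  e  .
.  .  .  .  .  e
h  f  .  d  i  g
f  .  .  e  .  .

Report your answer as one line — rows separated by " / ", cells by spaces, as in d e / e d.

e d h i g f / g e d h f i / d i g f e h / i h f g d e / h f e d i g / f g i e h d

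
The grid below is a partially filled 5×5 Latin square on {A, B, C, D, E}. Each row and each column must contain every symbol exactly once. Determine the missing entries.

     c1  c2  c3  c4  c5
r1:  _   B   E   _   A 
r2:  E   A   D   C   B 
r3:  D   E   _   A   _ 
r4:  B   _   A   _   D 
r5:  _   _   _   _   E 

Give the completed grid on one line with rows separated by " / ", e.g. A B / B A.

(r1,c1) = C
(r1,c4) = D
(r3,c5) = C
(r4,c2) = C
(r4,c4) = E
(r5,c1) = A
(r5,c2) = D
(r5,c4) = B
(r3,c3) = B
(r5,c3) = C

C B E D A / E A D C B / D E B A C / B C A E D / A D C B E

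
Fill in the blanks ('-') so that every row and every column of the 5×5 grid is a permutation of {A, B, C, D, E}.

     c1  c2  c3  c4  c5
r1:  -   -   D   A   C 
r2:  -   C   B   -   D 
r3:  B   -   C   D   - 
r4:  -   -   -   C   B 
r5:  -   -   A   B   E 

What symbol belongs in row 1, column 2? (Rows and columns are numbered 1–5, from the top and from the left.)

At row 1, column 1: row 1 has {A,C,D}; column 1 has {B}; that leaves E.
At row 1, column 2: row 1 has {A,C,D,E}; column 2 has {C}; that leaves B.

B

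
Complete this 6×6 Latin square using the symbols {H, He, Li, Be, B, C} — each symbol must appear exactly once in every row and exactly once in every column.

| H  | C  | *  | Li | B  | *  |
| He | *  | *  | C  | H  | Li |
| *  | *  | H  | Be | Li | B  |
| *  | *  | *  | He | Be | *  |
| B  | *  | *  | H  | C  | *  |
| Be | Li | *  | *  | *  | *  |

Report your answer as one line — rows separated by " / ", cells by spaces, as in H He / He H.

H C He Li B Be / He B Be C H Li / C He H Be Li B / Li H B He Be C / B Be Li H C He / Be Li C B He H

Cell (r3,c1): row 3 has {H,Li,Be,B}; column 1 has {H,He,Be,B} → C.
Cell (r3,c2): row 3 has {H,Li,Be,B,C}; column 2 has {Li,C} → He.
Cell (r4,c1): row 4 has {He,Be}; column 1 has {H,He,Be,B,C} → Li.
Cell (r5,c2): row 5 has {H,B,C}; column 2 has {He,Li,C} → Be.
Cell (r5,c6): row 5 has {H,Be,B,C}; column 6 has {Li,B} → He.
Cell (r6,c4): row 6 has {Li,Be}; column 4 has {H,He,Li,Be,C} → B.
Cell (r6,c5): row 6 has {Li,Be,B}; column 5 has {H,Li,Be,B,C} → He.
Cell (r1,c6): row 1 has {H,Li,B,C}; column 6 has {He,Li,B} → Be.
Cell (r2,c2): row 2 has {H,He,Li,C}; column 2 has {He,Li,Be,C} → B.
Cell (r2,c3): row 2 has {H,He,Li,B,C}; column 3 has {H} → Be.
Cell (r4,c2): row 4 has {He,Li,Be}; column 2 has {He,Li,Be,B,C} → H.
Cell (r4,c6): row 4 has {H,He,Li,Be}; column 6 has {He,Li,Be,B} → C.
Cell (r5,c3): row 5 has {H,He,Be,B,C}; column 3 has {H,Be} → Li.
Cell (r6,c3): row 6 has {He,Li,Be,B}; column 3 has {H,Li,Be} → C.
Cell (r6,c6): row 6 has {He,Li,Be,B,C}; column 6 has {He,Li,Be,B,C} → H.
Cell (r1,c3): row 1 has {H,Li,Be,B,C}; column 3 has {H,Li,Be,C} → He.
Cell (r4,c3): row 4 has {H,He,Li,Be,C}; column 3 has {H,He,Li,Be,C} → B.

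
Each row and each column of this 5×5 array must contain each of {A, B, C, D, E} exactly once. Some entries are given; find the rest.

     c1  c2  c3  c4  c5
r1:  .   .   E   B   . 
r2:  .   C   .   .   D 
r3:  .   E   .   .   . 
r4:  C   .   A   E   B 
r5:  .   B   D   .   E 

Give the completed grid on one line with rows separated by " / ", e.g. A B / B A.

(r2,c3) = B
(r2,c4) = A
(r3,c3) = C
(r3,c4) = D
(r3,c5) = A
(r4,c2) = D
(r5,c1) = A
(r5,c4) = C
(r1,c1) = D
(r1,c2) = A
(r1,c5) = C
(r2,c1) = E
(r3,c1) = B

D A E B C / E C B A D / B E C D A / C D A E B / A B D C E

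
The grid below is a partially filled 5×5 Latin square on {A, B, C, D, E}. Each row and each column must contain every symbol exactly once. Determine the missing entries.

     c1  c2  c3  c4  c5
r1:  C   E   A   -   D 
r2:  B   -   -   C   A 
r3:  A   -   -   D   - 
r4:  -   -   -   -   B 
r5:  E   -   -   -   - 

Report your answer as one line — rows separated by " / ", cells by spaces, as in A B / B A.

C E A B D / B D E C A / A C B D E / D A C E B / E B D A C

row 1 has {A,C,D,E}; column 4 has {C,D} — only B is left for (r1,c4).
row 2 has {A,B,C}; column 2 has {E} — only D is left for (r2,c2).
row 2 has {A,B,C,D}; column 3 has {A} — only E is left for (r2,c3).
row 4 has {B}; column 1 has {A,B,C,E} — only D is left for (r4,c1).
row 4 has {B,D}; column 3 has {A,E} — only C is left for (r4,c3).
row 5 has {E}; column 4 has {B,C,D} — only A is left for (r5,c4).
row 5 has {A,E}; column 5 has {A,B,D} — only C is left for (r5,c5).
row 3 has {A,D}; column 3 has {A,C,E} — only B is left for (r3,c3).
row 3 has {A,B,D}; column 5 has {A,B,C,D} — only E is left for (r3,c5).
row 4 has {B,C,D}; column 2 has {D,E} — only A is left for (r4,c2).
row 4 has {A,B,C,D}; column 4 has {A,B,C,D} — only E is left for (r4,c4).
row 5 has {A,C,E}; column 2 has {A,D,E} — only B is left for (r5,c2).
row 5 has {A,B,C,E}; column 3 has {A,B,C,E} — only D is left for (r5,c3).
row 3 has {A,B,D,E}; column 2 has {A,B,D,E} — only C is left for (r3,c2).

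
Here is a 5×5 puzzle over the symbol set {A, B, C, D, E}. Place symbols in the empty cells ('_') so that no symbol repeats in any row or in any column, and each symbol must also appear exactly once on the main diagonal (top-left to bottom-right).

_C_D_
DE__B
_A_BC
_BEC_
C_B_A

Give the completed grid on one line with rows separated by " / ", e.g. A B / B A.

(r1,c1) = B
(r1,c3) = A
(r1,c5) = E
(r2,c3) = C
(r2,c4) = A
(r3,c1) = E
(r3,c3) = D
(r4,c1) = A
(r4,c5) = D
(r5,c2) = D
(r5,c4) = E

B C A D E / D E C A B / E A D B C / A B E C D / C D B E A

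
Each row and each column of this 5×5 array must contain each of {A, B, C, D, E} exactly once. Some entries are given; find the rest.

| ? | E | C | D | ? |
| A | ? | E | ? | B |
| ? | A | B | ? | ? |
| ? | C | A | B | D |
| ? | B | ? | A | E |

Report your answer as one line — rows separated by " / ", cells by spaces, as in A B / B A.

B E C D A / A D E C B / D A B E C / E C A B D / C B D A E

(r1,c1) = B
(r1,c5) = A
(r2,c2) = D
(r2,c4) = C
(r3,c4) = E
(r3,c5) = C
(r4,c1) = E
(r5,c3) = D
(r3,c1) = D
(r5,c1) = C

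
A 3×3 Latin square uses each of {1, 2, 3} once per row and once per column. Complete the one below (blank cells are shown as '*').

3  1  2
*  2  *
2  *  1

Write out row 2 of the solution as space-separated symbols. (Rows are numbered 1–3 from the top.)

1 2 3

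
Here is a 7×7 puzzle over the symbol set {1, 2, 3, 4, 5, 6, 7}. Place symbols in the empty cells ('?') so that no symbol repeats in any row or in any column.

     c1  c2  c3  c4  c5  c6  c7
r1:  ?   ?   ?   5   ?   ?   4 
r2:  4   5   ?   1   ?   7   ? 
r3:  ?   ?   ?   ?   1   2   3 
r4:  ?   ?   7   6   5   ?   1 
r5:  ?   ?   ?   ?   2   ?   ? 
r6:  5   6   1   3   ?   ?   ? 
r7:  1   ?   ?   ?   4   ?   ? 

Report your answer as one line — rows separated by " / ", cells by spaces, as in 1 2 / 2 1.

7 2 3 5 6 1 4 / 4 5 2 1 3 7 6 / 6 7 5 4 1 2 3 / 2 4 7 6 5 3 1 / 3 1 4 7 2 6 5 / 5 6 1 3 7 4 2 / 1 3 6 2 4 5 7

Cell (r6,c5): row 6 has {1,3,5,6}; column 5 has {1,2,4,5} → 7.
Cell (r6,c6): row 6 has {1,3,5,6,7}; column 6 has {2,7} → 4.
Cell (r6,c7): row 6 has {1,3,4,5,6,7}; column 7 has {1,3,4} → 2.
Cell (r2,c7): row 2 has {1,4,5,7}; column 7 has {1,2,3,4} → 6.
Cell (r4,c6): row 4 has {1,5,6,7}; column 6 has {2,4,7} → 3.
Cell (r2,c5): row 2 has {1,4,5,6,7}; column 5 has {1,2,4,5,7} → 3.
Cell (r4,c1): row 4 has {1,3,5,6,7}; column 1 has {1,4,5} → 2.
Cell (r4,c2): row 4 has {1,2,3,5,6,7}; column 2 has {5,6} → 4.
Cell (r1,c5): row 1 has {4,5}; column 5 has {1,2,3,4,5,7} → 6.
Cell (r1,c6): row 1 has {4,5,6}; column 6 has {2,3,4,7} → 1.
Cell (r2,c3): row 2 has {1,3,4,5,6,7}; column 3 has {1,7} → 2.
Cell (r3,c2): row 3 has {1,2,3}; column 2 has {4,5,6} → 7.
Cell (r3,c4): row 3 has {1,2,3,7}; column 4 has {1,3,5,6} → 4.
Cell (r5,c4): row 5 has {2}; column 4 has {1,3,4,5,6} → 7.
Cell (r5,c7): row 5 has {2,7}; column 7 has {1,2,3,4,6} → 5.
Cell (r7,c4): row 7 has {1,4}; column 4 has {1,3,4,5,6,7} → 2.
Cell (r7,c7): row 7 has {1,2,4}; column 7 has {1,2,3,4,5,6} → 7.
Cell (r1,c3): row 1 has {1,4,5,6}; column 3 has {1,2,7} → 3.
Cell (r3,c1): row 3 has {1,2,3,4,7}; column 1 has {1,2,4,5} → 6.
Cell (r3,c3): row 3 has {1,2,3,4,6,7}; column 3 has {1,2,3,7} → 5.
Cell (r5,c1): row 5 has {2,5,7}; column 1 has {1,2,4,5,6} → 3.
Cell (r5,c2): row 5 has {2,3,5,7}; column 2 has {4,5,6,7} → 1.
Cell (r5,c6): row 5 has {1,2,3,5,7}; column 6 has {1,2,3,4,7} → 6.
Cell (r7,c2): row 7 has {1,2,4,7}; column 2 has {1,4,5,6,7} → 3.
Cell (r7,c3): row 7 has {1,2,3,4,7}; column 3 has {1,2,3,5,7} → 6.
Cell (r7,c6): row 7 has {1,2,3,4,6,7}; column 6 has {1,2,3,4,6,7} → 5.
Cell (r1,c1): row 1 has {1,3,4,5,6}; column 1 has {1,2,3,4,5,6} → 7.
Cell (r1,c2): row 1 has {1,3,4,5,6,7}; column 2 has {1,3,4,5,6,7} → 2.
Cell (r5,c3): row 5 has {1,2,3,5,6,7}; column 3 has {1,2,3,5,6,7} → 4.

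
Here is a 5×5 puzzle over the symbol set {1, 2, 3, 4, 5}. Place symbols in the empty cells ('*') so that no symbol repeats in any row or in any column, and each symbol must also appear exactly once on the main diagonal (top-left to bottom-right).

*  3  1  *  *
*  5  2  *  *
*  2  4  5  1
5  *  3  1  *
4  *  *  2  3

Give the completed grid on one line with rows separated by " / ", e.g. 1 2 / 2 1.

2 3 1 4 5 / 1 5 2 3 4 / 3 2 4 5 1 / 5 4 3 1 2 / 4 1 5 2 3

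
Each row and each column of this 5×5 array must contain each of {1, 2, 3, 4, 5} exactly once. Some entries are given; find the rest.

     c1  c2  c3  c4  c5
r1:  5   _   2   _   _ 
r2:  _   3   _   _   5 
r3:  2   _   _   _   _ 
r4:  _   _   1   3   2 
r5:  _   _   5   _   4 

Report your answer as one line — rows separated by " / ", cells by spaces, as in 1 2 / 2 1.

5 1 2 4 3 / 1 3 4 2 5 / 2 4 3 5 1 / 4 5 1 3 2 / 3 2 5 1 4

(r2,c3): row 2 has {3,5}; column 3 has {1,2,5}, so it must be 4.
(r3,c3): row 3 has {2}; column 3 has {1,2,4,5}, so it must be 3.
(r3,c5): row 3 has {2,3}; column 5 has {2,4,5}, so it must be 1.
(r4,c1): row 4 has {1,2,3}; column 1 has {2,5}, so it must be 4.
(r4,c2): row 4 has {1,2,3,4}; column 2 has {3}, so it must be 5.
(r1,c5): row 1 has {2,5}; column 5 has {1,2,4,5}, so it must be 3.
(r2,c1): row 2 has {3,4,5}; column 1 has {2,4,5}, so it must be 1.
(r2,c4): row 2 has {1,3,4,5}; column 4 has {3}, so it must be 2.
(r3,c2): row 3 has {1,2,3}; column 2 has {3,5}, so it must be 4.
(r3,c4): row 3 has {1,2,3,4}; column 4 has {2,3}, so it must be 5.
(r5,c1): row 5 has {4,5}; column 1 has {1,2,4,5}, so it must be 3.
(r5,c4): row 5 has {3,4,5}; column 4 has {2,3,5}, so it must be 1.
(r1,c2): row 1 has {2,3,5}; column 2 has {3,4,5}, so it must be 1.
(r1,c4): row 1 has {1,2,3,5}; column 4 has {1,2,3,5}, so it must be 4.
(r5,c2): row 5 has {1,3,4,5}; column 2 has {1,3,4,5}, so it must be 2.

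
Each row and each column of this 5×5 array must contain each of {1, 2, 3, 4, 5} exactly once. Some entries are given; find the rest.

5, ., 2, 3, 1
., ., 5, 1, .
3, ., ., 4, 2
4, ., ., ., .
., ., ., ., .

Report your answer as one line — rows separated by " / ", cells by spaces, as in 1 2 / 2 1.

5 4 2 3 1 / 2 3 5 1 4 / 3 5 1 4 2 / 4 1 3 2 5 / 1 2 4 5 3

Cell (r1,c2): row 1 has {1,2,3,5}; column 2 is empty so far → 4.
Cell (r2,c1): row 2 has {1,5}; column 1 has {3,4,5} → 2.
Cell (r2,c2): row 2 has {1,2,5}; column 2 has {4} → 3.
Cell (r2,c5): row 2 has {1,2,3,5}; column 5 has {1,2} → 4.
Cell (r3,c3): row 3 has {2,3,4}; column 3 has {2,5} → 1.
Cell (r4,c3): row 4 has {4}; column 3 has {1,2,5} → 3.
Cell (r4,c5): row 4 has {3,4}; column 5 has {1,2,4} → 5.
Cell (r5,c1): row 5 is empty so far; column 1 has {2,3,4,5} → 1.
Cell (r5,c3): row 5 has {1}; column 3 has {1,2,3,5} → 4.
Cell (r5,c5): row 5 has {1,4}; column 5 has {1,2,4,5} → 3.
Cell (r3,c2): row 3 has {1,2,3,4}; column 2 has {3,4} → 5.
Cell (r4,c4): row 4 has {3,4,5}; column 4 has {1,3,4} → 2.
Cell (r5,c2): row 5 has {1,3,4}; column 2 has {3,4,5} → 2.
Cell (r5,c4): row 5 has {1,2,3,4}; column 4 has {1,2,3,4} → 5.
Cell (r4,c2): row 4 has {2,3,4,5}; column 2 has {2,3,4,5} → 1.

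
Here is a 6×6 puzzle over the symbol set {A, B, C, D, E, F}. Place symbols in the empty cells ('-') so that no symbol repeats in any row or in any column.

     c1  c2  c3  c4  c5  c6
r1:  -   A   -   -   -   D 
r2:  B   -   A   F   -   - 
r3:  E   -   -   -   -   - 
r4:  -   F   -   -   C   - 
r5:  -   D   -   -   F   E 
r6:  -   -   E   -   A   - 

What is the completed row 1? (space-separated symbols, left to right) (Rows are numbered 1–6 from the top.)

(r2,c6) = C
(r2,c2) = E
(r2,c5) = D
(r3,c5) = B
(r1,c5) = E
(r3,c2) = C
(r6,c2) = B
(r6,c6) = F
(r3,c6) = A
(r4,c6) = B
(r3,c4) = D
(r4,c3) = D
(r6,c4) = C
(r1,c4) = B
(r3,c3) = F
(r4,c1) = A
(r4,c4) = E
(r5,c1) = C
(r5,c3) = B
(r5,c4) = A
(r6,c1) = D
(r1,c1) = F
(r1,c3) = C

F A C B E D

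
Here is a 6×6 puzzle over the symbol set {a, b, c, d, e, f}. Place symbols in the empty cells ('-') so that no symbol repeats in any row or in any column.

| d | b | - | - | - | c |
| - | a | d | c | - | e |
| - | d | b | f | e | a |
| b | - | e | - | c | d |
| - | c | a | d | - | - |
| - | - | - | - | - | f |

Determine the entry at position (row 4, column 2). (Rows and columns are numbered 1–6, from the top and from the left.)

f

(r1,c3) = f
(r1,c5) = a
(r2,c1) = f
(r2,c5) = b
(r3,c1) = c
(r4,c2) = f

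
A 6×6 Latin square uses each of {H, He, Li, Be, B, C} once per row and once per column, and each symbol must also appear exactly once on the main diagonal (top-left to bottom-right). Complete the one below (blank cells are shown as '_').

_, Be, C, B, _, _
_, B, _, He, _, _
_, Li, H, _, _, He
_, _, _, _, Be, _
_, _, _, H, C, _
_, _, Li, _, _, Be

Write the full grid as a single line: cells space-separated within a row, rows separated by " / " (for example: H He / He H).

He Be C B Li H / Li B Be He H C / C Li H Be B He / H C He Li Be B / Be He B H C Li / B H Li C He Be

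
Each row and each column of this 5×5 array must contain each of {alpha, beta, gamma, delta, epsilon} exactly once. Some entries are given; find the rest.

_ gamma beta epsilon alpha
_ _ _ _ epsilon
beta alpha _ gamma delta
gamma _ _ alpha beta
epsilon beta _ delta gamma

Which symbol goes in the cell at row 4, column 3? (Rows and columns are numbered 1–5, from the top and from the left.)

delta

(r1,c1): row 1 has {alpha,beta,gamma,epsilon}; column 1 has {beta,gamma,epsilon}, so it must be delta.
(r2,c1): row 2 has {epsilon}; column 1 has {beta,gamma,delta,epsilon}, so it must be alpha.
(r2,c2): row 2 has {alpha,epsilon}; column 2 has {alpha,beta,gamma}, so it must be delta.
(r2,c3): row 2 has {alpha,delta,epsilon}; column 3 has {beta}, so it must be gamma.
(r2,c4): row 2 has {alpha,gamma,delta,epsilon}; column 4 has {alpha,gamma,delta,epsilon}, so it must be beta.
(r3,c3): row 3 has {alpha,beta,gamma,delta}; column 3 has {beta,gamma}, so it must be epsilon.
(r4,c2): row 4 has {alpha,beta,gamma}; column 2 has {alpha,beta,gamma,delta}, so it must be epsilon.
(r4,c3): row 4 has {alpha,beta,gamma,epsilon}; column 3 has {beta,gamma,epsilon}, so it must be delta.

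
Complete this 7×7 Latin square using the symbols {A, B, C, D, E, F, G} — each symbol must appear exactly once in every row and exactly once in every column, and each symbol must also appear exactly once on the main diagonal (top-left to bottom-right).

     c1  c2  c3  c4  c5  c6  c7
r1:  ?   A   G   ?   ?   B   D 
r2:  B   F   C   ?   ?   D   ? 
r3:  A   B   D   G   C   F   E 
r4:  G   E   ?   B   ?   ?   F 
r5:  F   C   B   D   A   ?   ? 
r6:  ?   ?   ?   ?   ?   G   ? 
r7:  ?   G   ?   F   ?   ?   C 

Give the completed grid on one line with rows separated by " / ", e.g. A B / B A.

E A G C F B D / B F C E G D A / A B D G C F E / G E A B D C F / F C B D A E G / C D F A E G B / D G E F B A C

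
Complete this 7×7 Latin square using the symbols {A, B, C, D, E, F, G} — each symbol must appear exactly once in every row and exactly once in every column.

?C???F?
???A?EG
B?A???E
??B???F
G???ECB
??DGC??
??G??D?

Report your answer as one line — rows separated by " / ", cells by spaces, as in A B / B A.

A C E B G F D / D F C A B E G / B D A C F G E / C G B E D A F / G A F D E C B / F E D G C B A / E B G F A D C

(r1,c3) = E
(r3,c6) = G
(r4,c6) = A
(r5,c3) = F
(r5,c4) = D
(r6,c6) = B
(r6,c7) = A
(r7,c7) = C
(r1,c4) = B
(r1,c7) = D
(r2,c3) = C
(r5,c2) = A
(r1,c1) = A
(r1,c5) = G
(r4,c5) = D
(r3,c5) = F
(r2,c5) = B
(r3,c2) = D
(r3,c4) = C
(r4,c4) = E
(r7,c4) = F
(r7,c5) = A
(r2,c2) = F
(r4,c1) = C
(r4,c2) = G
(r6,c2) = E
(r7,c1) = E
(r7,c2) = B
(r2,c1) = D
(r6,c1) = F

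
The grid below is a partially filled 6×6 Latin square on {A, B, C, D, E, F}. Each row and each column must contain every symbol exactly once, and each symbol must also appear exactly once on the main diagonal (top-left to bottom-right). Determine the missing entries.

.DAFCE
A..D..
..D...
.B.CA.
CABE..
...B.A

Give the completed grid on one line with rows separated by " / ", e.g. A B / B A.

row 1 has {A,C,D,E,F}; column 1 has {A,C}; the diagonal has {A,C,D} — only B is left for (r1,c1).
row 3 has {D}; column 4 has {B,C,D,E,F} — only A is left for (r3,c4).
row 5 has {A,B,C,E}; column 5 has {A,C}; the diagonal has {A,B,C,D} — only F is left for (r5,c5).
row 5 has {A,B,C,E,F}; column 6 has {A,E} — only D is left for (r5,c6).
row 2 has {A,D}; column 2 has {A,B,D}; the diagonal has {A,B,C,D,F} — only E is left for (r2,c2).
row 2 has {A,D,E}; column 5 has {A,C,F} — only B is left for (r2,c5).
row 3 has {A,D}; column 5 has {A,B,C,F} — only E is left for (r3,c5).
row 4 has {A,B,C}; column 6 has {A,D,E} — only F is left for (r4,c6).
row 6 has {A,B}; column 5 has {A,B,C,E,F} — only D is left for (r6,c5).
row 2 has {A,B,D,E}; column 6 has {A,D,E,F} — only C is left for (r2,c6).
row 3 has {A,D,E}; column 1 has {A,B,C} — only F is left for (r3,c1).
row 3 has {A,D,E,F}; column 2 has {A,B,D,E} — only C is left for (r3,c2).
row 3 has {A,C,D,E,F}; column 6 has {A,C,D,E,F} — only B is left for (r3,c6).
row 4 has {A,B,C,F}; column 3 has {A,B,D} — only E is left for (r4,c3).
row 6 has {A,B,D}; column 1 has {A,B,C,F} — only E is left for (r6,c1).
row 6 has {A,B,D,E}; column 2 has {A,B,C,D,E} — only F is left for (r6,c2).
row 6 has {A,B,D,E,F}; column 3 has {A,B,D,E} — only C is left for (r6,c3).
row 2 has {A,B,C,D,E}; column 3 has {A,B,C,D,E} — only F is left for (r2,c3).
row 4 has {A,B,C,E,F}; column 1 has {A,B,C,E,F} — only D is left for (r4,c1).

B D A F C E / A E F D B C / F C D A E B / D B E C A F / C A B E F D / E F C B D A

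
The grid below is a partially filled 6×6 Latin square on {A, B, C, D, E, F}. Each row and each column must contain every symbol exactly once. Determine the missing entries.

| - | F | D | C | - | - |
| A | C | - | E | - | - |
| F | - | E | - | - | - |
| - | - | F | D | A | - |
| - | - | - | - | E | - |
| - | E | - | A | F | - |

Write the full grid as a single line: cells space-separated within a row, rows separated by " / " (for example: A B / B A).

E F D C B A / A C B E D F / F A E B C D / C B F D A E / B D A F E C / D E C A F B

Cell (r1,c5): row 1 has {C,D,F}; column 5 has {A,E,F} → B.
Cell (r2,c3): row 2 has {A,C,E}; column 3 has {D,E,F} → B.
Cell (r2,c5): row 2 has {A,B,C,E}; column 5 has {A,B,E,F} → D.
Cell (r2,c6): row 2 has {A,B,C,D,E}; column 6 is empty so far → F.
Cell (r3,c4): row 3 has {E,F}; column 4 has {A,C,D,E} → B.
Cell (r3,c5): row 3 has {B,E,F}; column 5 has {A,B,D,E,F} → C.
Cell (r4,c2): row 4 has {A,D,F}; column 2 has {C,E,F} → B.
Cell (r5,c4): row 5 has {E}; column 4 has {A,B,C,D,E} → F.
Cell (r6,c3): row 6 has {A,E,F}; column 3 has {B,D,E,F} → C.
Cell (r1,c1): row 1 has {B,C,D,F}; column 1 has {A,F} → E.
Cell (r1,c6): row 1 has {B,C,D,E,F}; column 6 has {F} → A.
Cell (r3,c6): row 3 has {B,C,E,F}; column 6 has {A,F} → D.
Cell (r4,c1): row 4 has {A,B,D,F}; column 1 has {A,E,F} → C.
Cell (r4,c6): row 4 has {A,B,C,D,F}; column 6 has {A,D,F} → E.
Cell (r5,c3): row 5 has {E,F}; column 3 has {B,C,D,E,F} → A.
Cell (r6,c6): row 6 has {A,C,E,F}; column 6 has {A,D,E,F} → B.
Cell (r3,c2): row 3 has {B,C,D,E,F}; column 2 has {B,C,E,F} → A.
Cell (r5,c2): row 5 has {A,E,F}; column 2 has {A,B,C,E,F} → D.
Cell (r5,c6): row 5 has {A,D,E,F}; column 6 has {A,B,D,E,F} → C.
Cell (r6,c1): row 6 has {A,B,C,E,F}; column 1 has {A,C,E,F} → D.
Cell (r5,c1): row 5 has {A,C,D,E,F}; column 1 has {A,C,D,E,F} → B.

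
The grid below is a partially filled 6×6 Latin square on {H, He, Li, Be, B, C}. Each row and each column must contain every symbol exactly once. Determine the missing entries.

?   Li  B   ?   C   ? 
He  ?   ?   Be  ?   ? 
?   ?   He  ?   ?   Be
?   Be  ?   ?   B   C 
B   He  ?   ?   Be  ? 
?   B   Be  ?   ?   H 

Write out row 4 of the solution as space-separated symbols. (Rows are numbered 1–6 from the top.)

H Be Li He B C

(r1,c6) = He
(r5,c6) = Li
(r1,c4) = H
(r2,c6) = B
(r5,c4) = C
(r1,c1) = Be
(r5,c3) = H
(r4,c3) = Li
(r4,c4) = He
(r6,c4) = Li
(r6,c5) = He
(r2,c3) = C
(r3,c4) = B
(r4,c1) = H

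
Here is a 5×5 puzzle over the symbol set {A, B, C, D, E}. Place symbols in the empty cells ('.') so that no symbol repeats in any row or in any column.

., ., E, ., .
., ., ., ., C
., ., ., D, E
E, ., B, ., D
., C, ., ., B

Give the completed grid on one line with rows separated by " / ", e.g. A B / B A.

C D E B A / B E D A C / A B C D E / E A B C D / D C A E B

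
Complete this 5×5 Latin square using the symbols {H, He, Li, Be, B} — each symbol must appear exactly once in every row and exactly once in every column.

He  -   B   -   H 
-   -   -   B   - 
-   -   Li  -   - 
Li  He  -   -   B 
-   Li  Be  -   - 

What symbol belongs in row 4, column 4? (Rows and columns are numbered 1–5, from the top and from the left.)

Be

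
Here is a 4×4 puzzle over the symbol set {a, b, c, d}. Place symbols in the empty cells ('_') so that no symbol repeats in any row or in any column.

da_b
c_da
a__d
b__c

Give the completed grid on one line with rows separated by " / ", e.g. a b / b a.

d a c b / c b d a / a c b d / b d a c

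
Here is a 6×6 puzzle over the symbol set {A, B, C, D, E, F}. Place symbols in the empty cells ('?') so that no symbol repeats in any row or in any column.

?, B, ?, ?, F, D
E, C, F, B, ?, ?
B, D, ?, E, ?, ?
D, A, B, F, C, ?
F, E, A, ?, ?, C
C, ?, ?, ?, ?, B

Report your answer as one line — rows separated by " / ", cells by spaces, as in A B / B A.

A B E C F D / E C F B D A / B D C E A F / D A B F C E / F E A D B C / C F D A E B

Cell (r1,c1): row 1 has {B,D,F}; column 1 has {B,C,D,E,F} → A.
Cell (r1,c4): row 1 has {A,B,D,F}; column 4 has {B,E,F} → C.
Cell (r2,c6): row 2 has {B,C,E,F}; column 6 has {B,C,D} → A.
Cell (r3,c3): row 3 has {B,D,E}; column 3 has {A,B,F} → C.
Cell (r3,c5): row 3 has {B,C,D,E}; column 5 has {C,F} → A.
Cell (r3,c6): row 3 has {A,B,C,D,E}; column 6 has {A,B,C,D} → F.
Cell (r4,c6): row 4 has {A,B,C,D,F}; column 6 has {A,B,C,D,F} → E.
Cell (r5,c4): row 5 has {A,C,E,F}; column 4 has {B,C,E,F} → D.
Cell (r5,c5): row 5 has {A,C,D,E,F}; column 5 has {A,C,F} → B.
Cell (r6,c2): row 6 has {B,C}; column 2 has {A,B,C,D,E} → F.
Cell (r6,c4): row 6 has {B,C,F}; column 4 has {B,C,D,E,F} → A.
Cell (r1,c3): row 1 has {A,B,C,D,F}; column 3 has {A,B,C,F} → E.
Cell (r2,c5): row 2 has {A,B,C,E,F}; column 5 has {A,B,C,F} → D.
Cell (r6,c3): row 6 has {A,B,C,F}; column 3 has {A,B,C,E,F} → D.
Cell (r6,c5): row 6 has {A,B,C,D,F}; column 5 has {A,B,C,D,F} → E.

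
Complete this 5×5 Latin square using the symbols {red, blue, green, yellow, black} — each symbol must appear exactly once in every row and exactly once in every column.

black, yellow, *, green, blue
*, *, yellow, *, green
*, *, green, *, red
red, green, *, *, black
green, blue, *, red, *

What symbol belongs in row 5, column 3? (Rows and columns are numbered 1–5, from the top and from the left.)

Cell (r1,c3): row 1 has {blue,green,yellow,black}; column 3 has {green,yellow} → red.
Cell (r2,c1): row 2 has {green,yellow}; column 1 has {red,green,black} → blue.
Cell (r2,c4): row 2 has {blue,green,yellow}; column 4 has {red,green} → black.
Cell (r3,c1): row 3 has {red,green}; column 1 has {red,blue,green,black} → yellow.
Cell (r3,c2): row 3 has {red,green,yellow}; column 2 has {blue,green,yellow} → black.
Cell (r3,c4): row 3 has {red,green,yellow,black}; column 4 has {red,green,black} → blue.
Cell (r4,c3): row 4 has {red,green,black}; column 3 has {red,green,yellow} → blue.
Cell (r4,c4): row 4 has {red,blue,green,black}; column 4 has {red,blue,green,black} → yellow.
Cell (r5,c3): row 5 has {red,blue,green}; column 3 has {red,blue,green,yellow} → black.

black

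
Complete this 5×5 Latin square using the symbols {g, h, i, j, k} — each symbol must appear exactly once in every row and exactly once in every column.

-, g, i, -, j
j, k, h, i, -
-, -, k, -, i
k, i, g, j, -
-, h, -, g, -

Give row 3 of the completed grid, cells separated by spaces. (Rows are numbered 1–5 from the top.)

g j k h i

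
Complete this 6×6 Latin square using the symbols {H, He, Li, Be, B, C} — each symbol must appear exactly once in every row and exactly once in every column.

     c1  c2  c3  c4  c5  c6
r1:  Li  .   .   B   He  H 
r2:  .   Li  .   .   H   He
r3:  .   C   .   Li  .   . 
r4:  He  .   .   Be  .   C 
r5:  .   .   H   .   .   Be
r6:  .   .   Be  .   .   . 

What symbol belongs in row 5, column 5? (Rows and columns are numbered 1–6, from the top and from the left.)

Li

(r1,c2) = Be
(r1,c3) = C
(r2,c3) = B
(r2,c4) = C
(r3,c3) = He
(r3,c6) = B
(r4,c3) = Li
(r4,c5) = B
(r5,c4) = He
(r6,c4) = H
(r6,c6) = Li
(r2,c1) = Be
(r3,c1) = H
(r3,c5) = Be
(r4,c2) = H
(r5,c2) = B
(r6,c2) = He
(r6,c5) = C
(r5,c1) = C
(r5,c5) = Li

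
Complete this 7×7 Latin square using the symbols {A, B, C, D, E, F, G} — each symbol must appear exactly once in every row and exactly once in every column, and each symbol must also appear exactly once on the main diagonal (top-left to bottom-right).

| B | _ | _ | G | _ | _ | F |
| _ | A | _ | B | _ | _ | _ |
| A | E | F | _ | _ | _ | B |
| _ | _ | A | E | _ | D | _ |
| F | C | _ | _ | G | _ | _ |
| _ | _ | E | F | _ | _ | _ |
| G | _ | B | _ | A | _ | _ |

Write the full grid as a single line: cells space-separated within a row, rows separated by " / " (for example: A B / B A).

B D C G E A F / E A G B D F C / A E F D C G B / C B A E F D G / F C D A G B E / D G E F B C A / G F B C A E D

Cell (r1,c2): row 1 has {B,F,G}; column 2 has {A,C,E} → D.
Cell (r1,c3): row 1 has {B,D,F,G}; column 3 has {A,B,E,F} → C.
Cell (r1,c5): row 1 has {B,C,D,F,G}; column 5 has {A,G} → E.
Cell (r1,c6): row 1 has {B,C,D,E,F,G}; column 6 has {D} → A.
Cell (r4,c1): row 4 has {A,D,E}; column 1 has {A,B,F,G} → C.
Cell (r4,c7): row 4 has {A,C,D,E}; column 7 has {B,F} → G.
Cell (r5,c3): row 5 has {C,F,G}; column 3 has {A,B,C,E,F} → D.
Cell (r5,c4): row 5 has {C,D,F,G}; column 4 has {B,E,F,G} → A.
Cell (r5,c7): row 5 has {A,C,D,F,G}; column 7 has {B,F,G} → E.
Cell (r6,c1): row 6 has {E,F}; column 1 has {A,B,C,F,G} → D.
Cell (r6,c6): row 6 has {D,E,F}; column 6 has {A,D}; the diagonal has {A,B,E,F,G} → C.
Cell (r6,c7): row 6 has {C,D,E,F}; column 7 has {B,E,F,G} → A.
Cell (r7,c2): row 7 has {A,B,G}; column 2 has {A,C,D,E} → F.
Cell (r7,c6): row 7 has {A,B,F,G}; column 6 has {A,C,D} → E.
Cell (r7,c7): row 7 has {A,B,E,F,G}; column 7 has {A,B,E,F,G}; the diagonal has {A,B,C,E,F,G} → D.
Cell (r2,c1): row 2 has {A,B}; column 1 has {A,B,C,D,F,G} → E.
Cell (r2,c3): row 2 has {A,B,E}; column 3 has {A,B,C,D,E,F} → G.
Cell (r2,c6): row 2 has {A,B,E,G}; column 6 has {A,C,D,E} → F.
Cell (r2,c7): row 2 has {A,B,E,F,G}; column 7 has {A,B,D,E,F,G} → C.
Cell (r3,c6): row 3 has {A,B,E,F}; column 6 has {A,C,D,E,F} → G.
Cell (r4,c2): row 4 has {A,C,D,E,G}; column 2 has {A,C,D,E,F} → B.
Cell (r4,c5): row 4 has {A,B,C,D,E,G}; column 5 has {A,E,G} → F.
Cell (r5,c6): row 5 has {A,C,D,E,F,G}; column 6 has {A,C,D,E,F,G} → B.
Cell (r6,c2): row 6 has {A,C,D,E,F}; column 2 has {A,B,C,D,E,F} → G.
Cell (r6,c5): row 6 has {A,C,D,E,F,G}; column 5 has {A,E,F,G} → B.
Cell (r7,c4): row 7 has {A,B,D,E,F,G}; column 4 has {A,B,E,F,G} → C.
Cell (r2,c5): row 2 has {A,B,C,E,F,G}; column 5 has {A,B,E,F,G} → D.
Cell (r3,c4): row 3 has {A,B,E,F,G}; column 4 has {A,B,C,E,F,G} → D.
Cell (r3,c5): row 3 has {A,B,D,E,F,G}; column 5 has {A,B,D,E,F,G} → C.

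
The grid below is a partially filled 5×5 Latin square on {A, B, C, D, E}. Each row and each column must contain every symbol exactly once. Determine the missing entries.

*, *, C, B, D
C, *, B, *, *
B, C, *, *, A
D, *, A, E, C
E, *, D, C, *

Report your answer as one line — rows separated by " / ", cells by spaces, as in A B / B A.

(r1,c1) = A
(r1,c2) = E
(r2,c5) = E
(r3,c3) = E
(r3,c4) = D
(r4,c2) = B
(r5,c2) = A
(r5,c5) = B
(r2,c2) = D
(r2,c4) = A

A E C B D / C D B A E / B C E D A / D B A E C / E A D C B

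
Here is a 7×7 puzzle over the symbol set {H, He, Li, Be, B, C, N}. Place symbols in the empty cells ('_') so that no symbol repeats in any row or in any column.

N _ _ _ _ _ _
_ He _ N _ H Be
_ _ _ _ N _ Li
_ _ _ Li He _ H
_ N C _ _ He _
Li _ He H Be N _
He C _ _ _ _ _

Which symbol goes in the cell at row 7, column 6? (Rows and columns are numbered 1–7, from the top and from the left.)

Li

Cell (r5,c7): row 5 has {He,C,N}; column 7 has {H,Li,Be} → B.
Cell (r6,c2): row 6 has {H,He,Li,Be,N}; column 2 has {He,C,N} → B.
Cell (r6,c7): row 6 has {H,He,Li,Be,B,N}; column 7 has {H,Li,Be,B} → C.
Cell (r7,c7): row 7 has {He,C}; column 7 has {H,Li,Be,B,C} → N.
Cell (r1,c7): row 1 has {N}; column 7 has {H,Li,Be,B,C,N} → He.
Cell (r4,c2): row 4 has {H,He,Li}; column 2 has {He,B,C,N} → Be.
Cell (r5,c4): row 5 has {He,B,C,N}; column 4 has {H,Li,N} → Be.
Cell (r7,c4): row 7 has {He,C,N}; column 4 has {H,Li,Be,N} → B.
Cell (r1,c4): row 1 has {He,N}; column 4 has {H,Li,Be,B,N} → C.
Cell (r3,c2): row 3 has {Li,N}; column 2 has {He,Be,B,C,N} → H.
Cell (r3,c4): row 3 has {H,Li,N}; column 4 has {H,Li,Be,B,C,N} → He.
Cell (r5,c1): row 5 has {He,Be,B,C,N}; column 1 has {He,Li,N} → H.
Cell (r5,c5): row 5 has {H,He,Be,B,C,N}; column 5 has {He,Be,N} → Li.
Cell (r7,c5): row 7 has {He,B,C,N}; column 5 has {He,Li,Be,N} → H.
Cell (r1,c2): row 1 has {He,C,N}; column 2 has {H,He,Be,B,C,N} → Li.
Cell (r1,c5): row 1 has {He,Li,C,N}; column 5 has {H,He,Li,Be,N} → B.
Cell (r1,c6): row 1 has {He,Li,B,C,N}; column 6 has {H,He,N} → Be.
Cell (r2,c5): row 2 has {H,He,Be,N}; column 5 has {H,He,Li,Be,B,N} → C.
Cell (r7,c6): row 7 has {H,He,B,C,N}; column 6 has {H,He,Be,N} → Li.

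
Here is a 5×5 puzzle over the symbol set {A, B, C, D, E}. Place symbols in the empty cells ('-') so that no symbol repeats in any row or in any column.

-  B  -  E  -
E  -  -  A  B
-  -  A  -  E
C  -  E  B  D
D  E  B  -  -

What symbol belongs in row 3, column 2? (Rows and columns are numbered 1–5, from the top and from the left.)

C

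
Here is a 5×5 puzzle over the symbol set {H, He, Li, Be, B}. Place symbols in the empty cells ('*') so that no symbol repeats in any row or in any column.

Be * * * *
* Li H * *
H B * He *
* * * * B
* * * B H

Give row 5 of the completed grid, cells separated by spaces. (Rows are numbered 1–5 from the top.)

Li Be He B H

(r2,c4) = Be
(r2,c5) = He
(r1,c5) = Li
(r2,c1) = B
(r3,c5) = Be
(r1,c4) = H
(r3,c3) = Li
(r4,c4) = Li
(r1,c2) = He
(r1,c3) = B
(r4,c1) = He
(r4,c3) = Be
(r5,c1) = Li
(r5,c2) = Be
(r5,c3) = He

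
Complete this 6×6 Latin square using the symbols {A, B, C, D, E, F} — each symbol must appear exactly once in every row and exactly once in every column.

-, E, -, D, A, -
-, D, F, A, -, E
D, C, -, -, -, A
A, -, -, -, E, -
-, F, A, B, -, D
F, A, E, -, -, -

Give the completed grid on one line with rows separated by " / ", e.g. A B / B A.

row 3 has {A,C,D}; column 3 has {A,E,F} — only B is left for (r3,c3).
row 3 has {A,B,C,D}; column 5 has {A,E} — only F is left for (r3,c5).
row 4 has {A,E}; column 2 has {A,C,D,E,F} — only B is left for (r4,c2).
row 5 has {A,B,D,F}; column 5 has {A,E,F} — only C is left for (r5,c5).
row 6 has {A,E,F}; column 4 has {A,B,D} — only C is left for (r6,c4).
row 6 has {A,C,E,F}; column 6 has {A,D,E} — only B is left for (r6,c6).
row 1 has {A,D,E}; column 3 has {A,B,E,F} — only C is left for (r1,c3).
row 1 has {A,C,D,E}; column 6 has {A,B,D,E} — only F is left for (r1,c6).
row 2 has {A,D,E,F}; column 5 has {A,C,E,F} — only B is left for (r2,c5).
row 3 has {A,B,C,D,F}; column 4 has {A,B,C,D} — only E is left for (r3,c4).
row 4 has {A,B,E}; column 3 has {A,B,C,E,F} — only D is left for (r4,c3).
row 4 has {A,B,D,E}; column 4 has {A,B,C,D,E} — only F is left for (r4,c4).
row 4 has {A,B,D,E,F}; column 6 has {A,B,D,E,F} — only C is left for (r4,c6).
row 5 has {A,B,C,D,F}; column 1 has {A,D,F} — only E is left for (r5,c1).
row 6 has {A,B,C,E,F}; column 5 has {A,B,C,E,F} — only D is left for (r6,c5).
row 1 has {A,C,D,E,F}; column 1 has {A,D,E,F} — only B is left for (r1,c1).
row 2 has {A,B,D,E,F}; column 1 has {A,B,D,E,F} — only C is left for (r2,c1).

B E C D A F / C D F A B E / D C B E F A / A B D F E C / E F A B C D / F A E C D B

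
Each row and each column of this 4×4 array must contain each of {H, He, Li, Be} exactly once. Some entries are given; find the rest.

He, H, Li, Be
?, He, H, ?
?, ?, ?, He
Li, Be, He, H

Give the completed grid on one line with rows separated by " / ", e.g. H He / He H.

Cell (r2,c1): row 2 has {H,He}; column 1 has {He,Li} → Be.
Cell (r2,c4): row 2 has {H,He,Be}; column 4 has {H,He,Be} → Li.
Cell (r3,c1): row 3 has {He}; column 1 has {He,Li,Be} → H.
Cell (r3,c2): row 3 has {H,He}; column 2 has {H,He,Be} → Li.
Cell (r3,c3): row 3 has {H,He,Li}; column 3 has {H,He,Li} → Be.

He H Li Be / Be He H Li / H Li Be He / Li Be He H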